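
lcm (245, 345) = 16905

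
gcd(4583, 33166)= 1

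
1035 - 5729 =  - 4694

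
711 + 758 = 1469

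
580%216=148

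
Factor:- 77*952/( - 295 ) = 73304/295 = 2^3*5^ (-1 )*7^2*11^1*17^1*59^ (-1)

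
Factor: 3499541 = 3499541^1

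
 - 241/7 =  - 35+4/7 = - 34.43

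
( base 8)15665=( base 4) 1232311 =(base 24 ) C7D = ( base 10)7093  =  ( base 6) 52501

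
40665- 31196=9469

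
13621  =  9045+4576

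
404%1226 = 404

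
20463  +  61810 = 82273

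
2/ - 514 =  - 1/257 = - 0.00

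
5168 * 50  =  258400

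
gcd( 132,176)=44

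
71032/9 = 71032/9 = 7892.44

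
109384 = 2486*44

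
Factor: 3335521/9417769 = 7^1*31^(-1 )*83^1 * 461^( - 1 )*659^( - 1)*5741^1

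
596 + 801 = 1397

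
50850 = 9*5650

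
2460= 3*820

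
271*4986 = 1351206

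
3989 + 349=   4338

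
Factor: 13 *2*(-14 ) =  - 364 = -2^2*7^1*13^1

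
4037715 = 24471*165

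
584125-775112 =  - 190987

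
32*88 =2816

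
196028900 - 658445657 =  - 462416757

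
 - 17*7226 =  - 122842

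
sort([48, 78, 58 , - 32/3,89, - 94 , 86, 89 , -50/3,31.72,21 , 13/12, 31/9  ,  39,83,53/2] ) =[ - 94,-50/3 , - 32/3, 13/12, 31/9,21,53/2,31.72 , 39,48, 58,78,83,  86 , 89,89 ]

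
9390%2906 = 672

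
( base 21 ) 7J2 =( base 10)3488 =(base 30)3Q8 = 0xDA0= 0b110110100000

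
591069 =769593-178524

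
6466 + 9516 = 15982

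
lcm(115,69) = 345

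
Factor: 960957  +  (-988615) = -2^1*13829^1 = -27658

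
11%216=11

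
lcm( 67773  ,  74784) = 2168736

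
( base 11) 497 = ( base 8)1116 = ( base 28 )l2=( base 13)365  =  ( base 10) 590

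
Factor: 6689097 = 3^2 * 139^1*5347^1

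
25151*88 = 2213288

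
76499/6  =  12749 + 5/6= 12749.83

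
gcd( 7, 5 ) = 1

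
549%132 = 21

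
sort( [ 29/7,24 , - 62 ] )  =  [-62, 29/7,24 ] 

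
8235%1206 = 999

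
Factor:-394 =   -  2^1 *197^1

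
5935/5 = 1187=1187.00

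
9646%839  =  417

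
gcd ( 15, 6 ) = 3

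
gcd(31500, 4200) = 2100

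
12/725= 12/725 = 0.02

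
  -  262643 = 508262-770905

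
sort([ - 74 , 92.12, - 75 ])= [ - 75, - 74, 92.12]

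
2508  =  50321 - 47813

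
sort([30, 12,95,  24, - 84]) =[  -  84,12,  24,30,95 ] 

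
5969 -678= 5291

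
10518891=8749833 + 1769058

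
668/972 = 167/243=0.69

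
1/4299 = 1/4299 = 0.00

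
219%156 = 63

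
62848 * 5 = 314240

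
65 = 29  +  36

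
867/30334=867/30334 =0.03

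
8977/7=8977/7 = 1282.43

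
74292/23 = 74292/23 = 3230.09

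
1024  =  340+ 684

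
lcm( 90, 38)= 1710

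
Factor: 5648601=3^1*7^1 * 47^1 * 59^1 * 97^1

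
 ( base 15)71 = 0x6a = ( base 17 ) 64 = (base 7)211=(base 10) 106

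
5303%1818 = 1667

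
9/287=9/287 = 0.03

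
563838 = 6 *93973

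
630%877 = 630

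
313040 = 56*5590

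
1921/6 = 320 + 1/6=320.17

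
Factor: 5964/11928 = 1/2 = 2^(-1 ) 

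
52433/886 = 52433/886 = 59.18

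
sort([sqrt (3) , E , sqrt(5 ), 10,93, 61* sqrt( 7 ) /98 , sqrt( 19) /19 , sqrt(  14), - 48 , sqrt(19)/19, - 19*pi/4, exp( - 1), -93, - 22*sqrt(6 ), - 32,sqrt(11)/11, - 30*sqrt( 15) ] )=[-30 * sqrt(  15 ), - 93,-22* sqrt( 6 ),- 48, - 32, - 19*pi/4,sqrt( 19)/19 , sqrt( 19)/19,sqrt( 11 )/11, exp( - 1 ),61*sqrt( 7) /98, sqrt ( 3),sqrt( 5 ), E,sqrt( 14 ),10 , 93] 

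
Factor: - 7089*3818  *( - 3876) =104907048552 = 2^3*3^2*17^2*19^1 * 23^1*83^1*139^1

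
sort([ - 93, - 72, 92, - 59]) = [ - 93, - 72, - 59  ,  92]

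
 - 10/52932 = - 5/26466 = - 0.00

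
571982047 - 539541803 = 32440244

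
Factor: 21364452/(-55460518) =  - 10682226/27730259 = -  2^1*3^3*337^1*587^1 * 27730259^(-1 ) 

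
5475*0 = 0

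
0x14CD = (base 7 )21345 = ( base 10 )5325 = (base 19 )EE5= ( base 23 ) A1C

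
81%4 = 1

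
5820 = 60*97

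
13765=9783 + 3982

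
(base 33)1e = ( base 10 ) 47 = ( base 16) 2F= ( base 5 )142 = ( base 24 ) 1N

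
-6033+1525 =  - 4508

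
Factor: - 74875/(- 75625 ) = 5^( - 1)* 11^( - 2 ) *599^1  =  599/605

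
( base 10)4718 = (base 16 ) 126e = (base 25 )7di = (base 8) 11156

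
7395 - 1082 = 6313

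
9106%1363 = 928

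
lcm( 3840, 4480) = 26880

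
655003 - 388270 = 266733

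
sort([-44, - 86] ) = [-86, - 44 ] 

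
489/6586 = 489/6586 = 0.07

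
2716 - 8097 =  - 5381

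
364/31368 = 91/7842 = 0.01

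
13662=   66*207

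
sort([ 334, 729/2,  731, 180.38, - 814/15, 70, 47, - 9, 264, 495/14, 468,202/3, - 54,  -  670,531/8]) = [-670, - 814/15, - 54 , - 9, 495/14, 47, 531/8,202/3, 70,180.38, 264,334,  729/2, 468,  731]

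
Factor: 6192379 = 6192379^1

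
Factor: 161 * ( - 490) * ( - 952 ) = 75103280 = 2^4*5^1 * 7^4*17^1 * 23^1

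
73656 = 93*792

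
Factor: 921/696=2^( - 3 ) * 29^(  -  1 ) * 307^1 = 307/232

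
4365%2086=193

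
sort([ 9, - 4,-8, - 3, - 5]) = [ - 8, - 5, - 4, - 3,9 ]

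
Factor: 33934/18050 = 47/25 = 5^(-2 ) *47^1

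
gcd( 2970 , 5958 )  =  18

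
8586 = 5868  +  2718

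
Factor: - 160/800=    - 1/5 = - 5^( - 1 )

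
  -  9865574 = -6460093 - 3405481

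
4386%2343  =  2043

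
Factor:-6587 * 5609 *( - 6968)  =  257443093544 = 2^3*7^1*13^1* 67^1 *71^1*79^1*941^1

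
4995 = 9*555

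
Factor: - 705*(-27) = 3^4*5^1*47^1 =19035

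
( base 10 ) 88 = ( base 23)3J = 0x58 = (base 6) 224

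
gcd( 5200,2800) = 400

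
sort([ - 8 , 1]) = [ - 8,1 ] 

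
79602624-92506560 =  - 12903936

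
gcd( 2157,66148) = 719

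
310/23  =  310/23  =  13.48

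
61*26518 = 1617598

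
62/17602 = 31/8801 = 0.00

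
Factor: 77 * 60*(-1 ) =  - 2^2*3^1  *  5^1*7^1*11^1=-4620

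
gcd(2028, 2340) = 156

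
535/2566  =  535/2566 = 0.21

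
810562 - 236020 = 574542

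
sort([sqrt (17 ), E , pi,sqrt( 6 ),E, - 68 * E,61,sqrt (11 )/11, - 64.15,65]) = [ - 68*E, -64.15, sqrt( 11 ) /11, sqrt( 6), E,E,pi, sqrt(17 ), 61,  65]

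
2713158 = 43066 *63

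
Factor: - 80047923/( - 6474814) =2^(  -  1) * 3^1*47^( - 1)*503^1*53047^1 * 68881^ ( - 1)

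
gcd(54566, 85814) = 2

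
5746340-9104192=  - 3357852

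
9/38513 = 9/38513 = 0.00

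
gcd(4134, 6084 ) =78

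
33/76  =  33/76 = 0.43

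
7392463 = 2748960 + 4643503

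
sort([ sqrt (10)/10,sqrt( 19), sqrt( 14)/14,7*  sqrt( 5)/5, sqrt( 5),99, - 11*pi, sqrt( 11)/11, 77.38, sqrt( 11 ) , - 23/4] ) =[ - 11*pi,-23/4,sqrt (14)/14,sqrt(11 )/11,  sqrt( 10)/10,sqrt( 5 ),7*sqrt (5)/5, sqrt( 11),sqrt( 19 ), 77.38,99 ]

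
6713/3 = 6713/3=2237.67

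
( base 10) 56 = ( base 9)62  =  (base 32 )1o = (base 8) 70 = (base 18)32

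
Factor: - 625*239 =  - 5^4*239^1 =- 149375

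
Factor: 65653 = 7^1*83^1*113^1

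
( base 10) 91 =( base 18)51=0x5b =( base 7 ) 160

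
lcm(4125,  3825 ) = 210375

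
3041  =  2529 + 512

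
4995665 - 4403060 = 592605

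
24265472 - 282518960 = -258253488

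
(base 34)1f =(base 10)49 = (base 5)144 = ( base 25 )1o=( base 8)61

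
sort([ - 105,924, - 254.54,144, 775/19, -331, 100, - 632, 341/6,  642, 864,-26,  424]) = [ - 632 , - 331,  -  254.54,-105, - 26,775/19,341/6, 100,144,424, 642, 864, 924 ] 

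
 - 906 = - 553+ - 353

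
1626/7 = 232 + 2/7 = 232.29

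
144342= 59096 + 85246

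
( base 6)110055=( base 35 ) 7f7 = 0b10001110010011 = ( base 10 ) 9107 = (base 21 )KDE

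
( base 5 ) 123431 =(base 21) b0f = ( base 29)5MN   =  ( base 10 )4866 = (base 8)11402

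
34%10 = 4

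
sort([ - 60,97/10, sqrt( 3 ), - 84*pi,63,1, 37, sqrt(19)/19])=[ - 84*pi, - 60,sqrt( 19) /19,1, sqrt (3),97/10,37, 63]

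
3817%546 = 541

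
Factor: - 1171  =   - 1171^1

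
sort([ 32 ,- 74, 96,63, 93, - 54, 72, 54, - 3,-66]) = [ - 74 , - 66, - 54, - 3,32, 54, 63,72, 93, 96]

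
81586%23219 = 11929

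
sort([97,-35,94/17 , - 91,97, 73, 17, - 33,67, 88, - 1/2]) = [ - 91, - 35, -33, - 1/2, 94/17,17, 67,73,88, 97, 97]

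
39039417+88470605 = 127510022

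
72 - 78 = - 6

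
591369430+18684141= 610053571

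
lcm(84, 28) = 84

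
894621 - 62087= 832534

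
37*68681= 2541197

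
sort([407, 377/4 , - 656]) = [ - 656,  377/4,407] 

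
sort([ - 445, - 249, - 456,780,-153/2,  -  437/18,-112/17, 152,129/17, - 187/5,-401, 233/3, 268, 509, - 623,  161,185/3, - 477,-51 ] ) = [-623, - 477, -456,-445, - 401,-249, - 153/2,-51, - 187/5, - 437/18, -112/17,129/17, 185/3, 233/3,  152,161,268,509,780 ] 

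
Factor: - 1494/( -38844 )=2^ ( - 1)*13^( - 1 ) = 1/26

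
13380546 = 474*28229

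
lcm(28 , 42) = 84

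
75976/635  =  119 + 411/635=119.65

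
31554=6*5259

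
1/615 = 1/615= 0.00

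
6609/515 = 6609/515 =12.83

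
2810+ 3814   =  6624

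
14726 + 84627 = 99353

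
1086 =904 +182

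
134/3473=134/3473  =  0.04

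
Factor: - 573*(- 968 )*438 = 242942832  =  2^4*3^2*11^2*73^1*191^1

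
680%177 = 149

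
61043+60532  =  121575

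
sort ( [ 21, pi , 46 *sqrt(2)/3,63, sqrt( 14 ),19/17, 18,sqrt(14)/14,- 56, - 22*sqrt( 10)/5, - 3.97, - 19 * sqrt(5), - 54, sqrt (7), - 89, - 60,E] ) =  [ - 89 , - 60, - 56,  -  54, - 19*sqrt( 5) , - 22*sqrt(10 ) /5, - 3.97, sqrt (14)/14, 19/17, sqrt( 7),E, pi, sqrt( 14),18,21,46*sqrt( 2) /3, 63 ]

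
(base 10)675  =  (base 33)KF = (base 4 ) 22203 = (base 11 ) 564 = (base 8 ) 1243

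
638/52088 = 319/26044 = 0.01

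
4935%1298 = 1041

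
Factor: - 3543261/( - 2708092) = 2^ (-2)*3^1*41^1*89^ ( - 1)*7607^(  -  1 )*28807^1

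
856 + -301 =555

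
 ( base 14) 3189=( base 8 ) 20545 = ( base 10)8549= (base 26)CGL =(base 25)dgo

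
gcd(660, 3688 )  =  4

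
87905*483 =42458115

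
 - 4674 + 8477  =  3803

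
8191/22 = 372 + 7/22 = 372.32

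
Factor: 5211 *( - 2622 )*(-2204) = 30113785368= 2^3 *3^4*19^2*23^1*29^1*193^1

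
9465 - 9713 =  - 248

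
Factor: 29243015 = 5^1*53^1*163^1*677^1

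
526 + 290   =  816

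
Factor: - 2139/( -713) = 3=3^1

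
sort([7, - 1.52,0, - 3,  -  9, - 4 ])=[ - 9, - 4, - 3,- 1.52,0,7] 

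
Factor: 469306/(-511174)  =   -234653^1 * 255587^(-1) = - 234653/255587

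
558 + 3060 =3618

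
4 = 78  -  74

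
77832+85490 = 163322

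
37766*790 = 29835140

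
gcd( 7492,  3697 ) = 1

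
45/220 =9/44 = 0.20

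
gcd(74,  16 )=2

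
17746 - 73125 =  - 55379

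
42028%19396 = 3236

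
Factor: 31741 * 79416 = 2520743256= 2^3*3^2 * 1103^1*31741^1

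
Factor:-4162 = - 2^1*2081^1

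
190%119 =71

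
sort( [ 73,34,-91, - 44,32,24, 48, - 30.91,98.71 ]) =[ - 91, - 44,-30.91, 24,32, 34,48, 73, 98.71]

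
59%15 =14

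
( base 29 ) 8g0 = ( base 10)7192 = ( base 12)41B4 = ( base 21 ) G6A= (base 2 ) 1110000011000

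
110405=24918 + 85487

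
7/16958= 7/16958  =  0.00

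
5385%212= 85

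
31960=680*47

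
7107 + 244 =7351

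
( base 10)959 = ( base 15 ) 43e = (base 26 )1an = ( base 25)1D9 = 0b1110111111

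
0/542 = 0 = 0.00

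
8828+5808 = 14636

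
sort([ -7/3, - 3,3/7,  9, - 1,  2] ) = [  -  3, - 7/3,  -  1 , 3/7 , 2,9 ] 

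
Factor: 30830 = 2^1 * 5^1*3083^1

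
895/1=895 = 895.00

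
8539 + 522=9061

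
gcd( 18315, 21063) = 3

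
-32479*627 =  - 20364333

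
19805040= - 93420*( - 212) 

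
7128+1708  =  8836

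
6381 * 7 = 44667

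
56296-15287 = 41009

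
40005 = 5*8001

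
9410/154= 4705/77  =  61.10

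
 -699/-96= 7 + 9/32=7.28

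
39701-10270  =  29431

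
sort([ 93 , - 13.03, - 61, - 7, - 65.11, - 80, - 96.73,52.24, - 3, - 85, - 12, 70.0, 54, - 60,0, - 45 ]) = [ - 96.73, - 85, -80, - 65.11, -61,  -  60, - 45, - 13.03, - 12, - 7, - 3 , 0, 52.24 , 54 , 70.0, 93]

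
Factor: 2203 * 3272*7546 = 2^4*7^3*11^1*409^1 *2203^1 =54393197936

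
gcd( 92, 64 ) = 4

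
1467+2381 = 3848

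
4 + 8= 12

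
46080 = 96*480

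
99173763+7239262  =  106413025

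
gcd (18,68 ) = 2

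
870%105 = 30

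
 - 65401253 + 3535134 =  -61866119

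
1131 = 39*29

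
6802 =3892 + 2910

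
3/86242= 3/86242 = 0.00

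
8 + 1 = 9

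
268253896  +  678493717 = 946747613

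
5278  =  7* 754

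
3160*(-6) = -18960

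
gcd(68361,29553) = 3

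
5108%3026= 2082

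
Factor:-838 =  - 2^1*419^1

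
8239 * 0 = 0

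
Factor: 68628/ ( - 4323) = - 22876/1441=- 2^2*7^1*11^ (  -  1 )*19^1*43^1* 131^( - 1) 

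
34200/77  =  444 + 12/77 = 444.16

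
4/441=4/441= 0.01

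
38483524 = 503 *76508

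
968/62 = 15 + 19/31 = 15.61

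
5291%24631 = 5291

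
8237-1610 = 6627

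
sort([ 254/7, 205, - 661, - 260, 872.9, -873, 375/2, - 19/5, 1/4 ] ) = [-873,  -  661,- 260, - 19/5, 1/4,254/7, 375/2,205,872.9] 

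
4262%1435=1392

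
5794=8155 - 2361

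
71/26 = 71/26 = 2.73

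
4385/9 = 4385/9 = 487.22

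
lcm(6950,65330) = 326650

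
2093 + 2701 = 4794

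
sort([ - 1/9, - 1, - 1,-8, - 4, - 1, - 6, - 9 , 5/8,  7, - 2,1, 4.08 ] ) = [ - 9, - 8,- 6, - 4,-2, - 1,-1,-1, - 1/9, 5/8,1, 4.08,  7 ] 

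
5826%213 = 75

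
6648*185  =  1229880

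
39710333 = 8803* 4511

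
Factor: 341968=2^4 *11^1*29^1*67^1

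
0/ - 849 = 0/1 = - 0.00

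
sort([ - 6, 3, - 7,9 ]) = [ - 7, - 6, 3,9]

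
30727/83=30727/83 = 370.20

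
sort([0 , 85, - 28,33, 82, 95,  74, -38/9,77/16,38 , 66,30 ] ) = [ - 28, - 38/9,0,77/16,30,33,  38,  66,74, 82,  85  ,  95 ]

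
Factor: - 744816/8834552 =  - 93102/1104319 = - 2^1*3^1 * 59^1*263^1*1104319^( - 1) 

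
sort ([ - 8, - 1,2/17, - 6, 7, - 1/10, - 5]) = [ - 8, - 6, - 5,- 1, - 1/10, 2/17, 7] 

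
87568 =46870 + 40698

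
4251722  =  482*8821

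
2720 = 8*340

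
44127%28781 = 15346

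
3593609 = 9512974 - 5919365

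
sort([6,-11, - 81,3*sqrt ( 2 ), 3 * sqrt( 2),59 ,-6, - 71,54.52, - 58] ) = [ - 81, - 71, - 58, - 11, - 6,3*sqrt(2),3*sqrt( 2 ),6, 54.52, 59] 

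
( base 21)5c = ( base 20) 5H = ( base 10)117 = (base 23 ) 52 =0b1110101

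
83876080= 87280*961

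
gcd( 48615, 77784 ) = 9723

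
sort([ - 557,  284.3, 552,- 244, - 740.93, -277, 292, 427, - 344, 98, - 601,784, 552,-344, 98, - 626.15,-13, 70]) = [  -  740.93,  -  626.15,-601,-557, -344,-344,-277,  -  244 , - 13 , 70,  98, 98, 284.3, 292, 427,552, 552, 784] 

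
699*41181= 28785519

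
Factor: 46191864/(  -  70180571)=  - 2^3*3^1*113^( - 1 )* 311^(-1)*1997^( - 1 )*1924661^1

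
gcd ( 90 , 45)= 45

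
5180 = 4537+643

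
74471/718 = 103 + 517/718 = 103.72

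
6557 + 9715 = 16272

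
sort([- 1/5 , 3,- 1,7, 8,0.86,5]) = [ - 1, - 1/5, 0.86, 3, 5, 7,8]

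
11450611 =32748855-21298244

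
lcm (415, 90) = 7470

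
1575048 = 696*2263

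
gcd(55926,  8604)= 4302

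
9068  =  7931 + 1137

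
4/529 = 4/529 = 0.01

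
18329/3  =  18329/3 = 6109.67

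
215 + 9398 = 9613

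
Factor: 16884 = 2^2*3^2*7^1*67^1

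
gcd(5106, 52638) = 6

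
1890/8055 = 42/179 = 0.23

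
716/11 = 716/11 = 65.09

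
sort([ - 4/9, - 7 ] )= [ - 7, - 4/9 ] 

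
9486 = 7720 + 1766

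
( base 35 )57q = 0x18fc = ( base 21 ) eac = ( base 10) 6396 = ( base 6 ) 45340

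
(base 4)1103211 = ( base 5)132344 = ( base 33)4u3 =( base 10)5349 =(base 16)14e5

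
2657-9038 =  - 6381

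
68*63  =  4284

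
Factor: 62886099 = 3^1*20962033^1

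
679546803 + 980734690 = 1660281493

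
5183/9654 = 5183/9654 = 0.54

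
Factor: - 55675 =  -5^2*17^1*131^1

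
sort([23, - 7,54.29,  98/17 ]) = [-7,98/17,23, 54.29 ]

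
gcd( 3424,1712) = 1712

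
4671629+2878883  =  7550512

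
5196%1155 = 576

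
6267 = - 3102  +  9369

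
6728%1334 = 58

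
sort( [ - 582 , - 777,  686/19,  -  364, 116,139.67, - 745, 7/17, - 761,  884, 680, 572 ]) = [-777, - 761,-745, - 582, - 364, 7/17,686/19, 116, 139.67, 572, 680,884]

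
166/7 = 23 + 5/7 = 23.71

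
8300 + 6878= 15178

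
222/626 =111/313 = 0.35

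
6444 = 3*2148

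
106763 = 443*241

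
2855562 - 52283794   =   - 49428232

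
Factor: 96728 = 2^3*107^1*113^1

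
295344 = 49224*6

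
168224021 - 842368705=- 674144684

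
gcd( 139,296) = 1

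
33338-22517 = 10821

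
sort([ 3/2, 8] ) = [ 3/2,8]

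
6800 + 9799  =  16599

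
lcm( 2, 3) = 6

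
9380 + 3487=12867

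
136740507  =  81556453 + 55184054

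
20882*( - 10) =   -  208820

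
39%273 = 39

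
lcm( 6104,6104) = 6104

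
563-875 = - 312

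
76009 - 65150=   10859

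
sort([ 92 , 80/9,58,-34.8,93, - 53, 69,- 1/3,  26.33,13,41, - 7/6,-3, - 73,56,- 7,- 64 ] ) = [ - 73, - 64,- 53, - 34.8, - 7 , - 3, - 7/6, -1/3,80/9 , 13,26.33, 41,56,58,69,92, 93]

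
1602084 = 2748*583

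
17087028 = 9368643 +7718385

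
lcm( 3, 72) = 72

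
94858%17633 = 6693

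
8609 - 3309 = 5300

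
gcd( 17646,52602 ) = 6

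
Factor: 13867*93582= 1297701594 = 2^1*3^3 * 7^2*283^1*1733^1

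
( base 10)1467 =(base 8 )2673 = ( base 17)515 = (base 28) 1OB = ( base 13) 88B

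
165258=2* 82629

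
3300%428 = 304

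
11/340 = 11/340 = 0.03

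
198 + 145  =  343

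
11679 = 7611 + 4068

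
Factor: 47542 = 2^1*11^1*2161^1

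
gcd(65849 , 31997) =7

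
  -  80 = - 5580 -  - 5500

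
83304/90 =4628/5= 925.60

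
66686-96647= - 29961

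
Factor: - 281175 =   -  3^1 * 5^2 *23^1* 163^1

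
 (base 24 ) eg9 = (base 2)10000100001001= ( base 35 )6vm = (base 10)8457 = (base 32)889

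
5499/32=5499/32 = 171.84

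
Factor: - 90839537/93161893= - 11^( - 2 )*37^( - 1 )*20809^( - 1 )*90839537^1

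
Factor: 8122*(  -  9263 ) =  - 2^1*31^1*59^1*131^1*157^1 = - 75234086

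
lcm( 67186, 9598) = 67186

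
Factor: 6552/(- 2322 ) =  - 364/129 = - 2^2*3^ ( - 1) *7^1 *13^1* 43^( - 1)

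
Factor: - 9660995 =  - 5^1*31^1*157^1 * 397^1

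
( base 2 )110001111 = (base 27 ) EL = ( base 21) J0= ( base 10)399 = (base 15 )1b9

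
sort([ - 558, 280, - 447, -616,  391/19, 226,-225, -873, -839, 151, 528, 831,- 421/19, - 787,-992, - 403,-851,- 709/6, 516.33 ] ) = [ - 992, - 873, - 851, - 839,-787,  -  616,  -  558, - 447 ,- 403, - 225,- 709/6, - 421/19,391/19, 151, 226, 280,516.33 , 528,831] 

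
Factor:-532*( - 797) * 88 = 37312352 = 2^5*7^1*11^1*19^1*797^1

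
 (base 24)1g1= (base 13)58C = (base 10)961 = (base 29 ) 144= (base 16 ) 3c1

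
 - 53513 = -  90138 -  - 36625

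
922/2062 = 461/1031 = 0.45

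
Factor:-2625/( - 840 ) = 25/8 = 2^(-3) * 5^2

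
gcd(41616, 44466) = 6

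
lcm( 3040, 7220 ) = 57760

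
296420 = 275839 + 20581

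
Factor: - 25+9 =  - 2^4= - 16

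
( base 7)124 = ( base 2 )1000011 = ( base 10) 67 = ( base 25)2h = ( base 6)151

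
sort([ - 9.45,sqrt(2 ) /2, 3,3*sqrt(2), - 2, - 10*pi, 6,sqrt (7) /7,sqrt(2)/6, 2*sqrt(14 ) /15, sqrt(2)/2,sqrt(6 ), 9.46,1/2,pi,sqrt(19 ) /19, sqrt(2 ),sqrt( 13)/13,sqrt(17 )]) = [ - 10*pi, - 9.45, - 2  ,  sqrt(19) /19,sqrt(2 )/6, sqrt ( 13) /13 , sqrt(7 ) /7,2 *sqrt(14 ) /15,  1/2, sqrt(2 ) /2,sqrt(2 ) /2,sqrt( 2),sqrt(6 )  ,  3,pi,sqrt(17),3 * sqrt(2 ),  6,9.46] 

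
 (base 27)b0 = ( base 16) 129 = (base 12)209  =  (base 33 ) 90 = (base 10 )297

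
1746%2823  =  1746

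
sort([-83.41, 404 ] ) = [ - 83.41 , 404]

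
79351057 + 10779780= 90130837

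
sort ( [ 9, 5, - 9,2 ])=[ - 9,2,5,9]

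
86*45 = 3870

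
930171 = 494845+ 435326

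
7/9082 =7/9082 =0.00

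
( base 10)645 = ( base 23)151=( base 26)ol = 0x285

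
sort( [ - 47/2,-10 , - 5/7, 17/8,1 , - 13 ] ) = [  -  47/2, - 13, - 10, - 5/7,  1, 17/8 ] 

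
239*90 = 21510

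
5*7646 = 38230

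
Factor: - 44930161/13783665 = - 3^ (  -  1)*5^( - 1)*7^( - 1)*251^( - 1) * 523^( - 1 )*44930161^1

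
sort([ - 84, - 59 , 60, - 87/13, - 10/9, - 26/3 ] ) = [ - 84,-59,  -  26/3,-87/13,-10/9, 60 ] 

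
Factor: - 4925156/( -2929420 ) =1231289/732355 = 5^( - 1 )*13^( - 1) * 19^( - 1) *31^1 * 593^( - 1 )*39719^1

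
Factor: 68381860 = 2^2*5^1 * 151^1 *22643^1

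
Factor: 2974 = 2^1*1487^1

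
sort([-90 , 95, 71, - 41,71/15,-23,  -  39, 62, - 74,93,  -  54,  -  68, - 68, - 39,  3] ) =[  -  90, - 74,-68,-68,-54, - 41, - 39,-39, - 23,3, 71/15, 62,71,93, 95]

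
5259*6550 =34446450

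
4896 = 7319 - 2423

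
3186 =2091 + 1095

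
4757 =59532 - 54775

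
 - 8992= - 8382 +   -  610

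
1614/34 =807/17 = 47.47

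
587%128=75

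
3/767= 3/767 = 0.00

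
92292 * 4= 369168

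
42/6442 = 21/3221 = 0.01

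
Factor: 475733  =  281^1*1693^1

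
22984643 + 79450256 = 102434899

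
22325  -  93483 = -71158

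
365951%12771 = 8363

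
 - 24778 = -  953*26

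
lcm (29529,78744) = 236232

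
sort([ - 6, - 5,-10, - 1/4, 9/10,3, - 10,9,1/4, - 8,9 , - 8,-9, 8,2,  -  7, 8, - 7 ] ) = [  -  10, - 10,-9, - 8, - 8, - 7, - 7, - 6, - 5, - 1/4,1/4,9/10, 2, 3,8, 8,9  ,  9]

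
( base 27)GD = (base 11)375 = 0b110111101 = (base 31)eb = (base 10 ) 445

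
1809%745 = 319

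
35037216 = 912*38418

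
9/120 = 3/40 = 0.07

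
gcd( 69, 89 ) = 1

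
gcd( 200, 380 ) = 20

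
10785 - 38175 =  - 27390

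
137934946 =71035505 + 66899441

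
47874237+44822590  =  92696827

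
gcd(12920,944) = 8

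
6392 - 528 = 5864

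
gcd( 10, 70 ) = 10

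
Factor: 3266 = 2^1*23^1*71^1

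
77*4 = 308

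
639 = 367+272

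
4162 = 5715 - 1553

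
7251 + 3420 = 10671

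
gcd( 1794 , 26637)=39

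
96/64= 3/2  =  1.50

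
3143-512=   2631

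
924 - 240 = 684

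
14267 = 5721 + 8546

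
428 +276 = 704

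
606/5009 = 606/5009 = 0.12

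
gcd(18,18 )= 18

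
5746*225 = 1292850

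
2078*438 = 910164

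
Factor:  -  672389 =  - 509^1*1321^1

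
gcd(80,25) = 5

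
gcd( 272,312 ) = 8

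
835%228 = 151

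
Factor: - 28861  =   -7^2*19^1*31^1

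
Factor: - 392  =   -2^3*7^2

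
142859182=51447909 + 91411273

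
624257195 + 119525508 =743782703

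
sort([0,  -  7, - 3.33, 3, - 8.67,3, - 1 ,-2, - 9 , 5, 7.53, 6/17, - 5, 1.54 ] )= [ - 9, - 8.67, - 7, - 5, - 3.33, - 2, - 1,0, 6/17,1.54, 3, 3, 5, 7.53]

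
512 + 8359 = 8871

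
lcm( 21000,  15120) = 378000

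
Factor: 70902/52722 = 3^1*13^1 * 29^( - 1 ) = 39/29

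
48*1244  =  59712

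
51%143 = 51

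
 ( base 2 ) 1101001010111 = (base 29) 80F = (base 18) 12eb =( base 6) 51115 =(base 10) 6743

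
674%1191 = 674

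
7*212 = 1484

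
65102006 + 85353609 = 150455615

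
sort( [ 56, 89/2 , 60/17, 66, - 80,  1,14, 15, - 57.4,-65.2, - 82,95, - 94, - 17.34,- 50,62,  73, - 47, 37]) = [ - 94, - 82, - 80 , - 65.2, - 57.4, - 50,- 47, -17.34,  1 , 60/17,14,15,37, 89/2,56,62,66,73, 95] 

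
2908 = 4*727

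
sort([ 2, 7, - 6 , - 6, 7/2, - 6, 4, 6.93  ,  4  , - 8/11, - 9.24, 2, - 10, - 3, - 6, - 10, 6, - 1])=[ - 10, - 10,-9.24 , - 6, - 6,-6, - 6,-3,-1, - 8/11,2 , 2,7/2 , 4, 4, 6, 6.93,7]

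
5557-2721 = 2836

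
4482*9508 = 42614856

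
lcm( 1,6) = 6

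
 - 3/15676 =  - 3/15676 = - 0.00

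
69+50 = 119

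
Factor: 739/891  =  3^( - 4 ) * 11^(  -  1)*739^1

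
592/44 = 148/11 = 13.45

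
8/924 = 2/231  =  0.01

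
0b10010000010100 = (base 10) 9236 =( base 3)110200002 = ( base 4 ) 2100110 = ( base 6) 110432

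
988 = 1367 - 379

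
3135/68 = 3135/68 = 46.10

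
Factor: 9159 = 3^1*43^1*71^1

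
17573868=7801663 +9772205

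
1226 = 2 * 613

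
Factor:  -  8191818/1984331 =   -  2^1*3^2*23^1 * 47^1 * 421^1*1984331^(-1 )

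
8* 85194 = 681552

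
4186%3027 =1159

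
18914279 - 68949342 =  - 50035063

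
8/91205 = 8/91205 = 0.00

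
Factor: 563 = 563^1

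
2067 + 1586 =3653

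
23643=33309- 9666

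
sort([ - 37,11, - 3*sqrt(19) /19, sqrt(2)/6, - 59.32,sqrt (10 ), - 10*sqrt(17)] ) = [  -  59.32, - 10*sqrt(17), - 37, - 3*sqrt( 19)/19,  sqrt ( 2)/6,sqrt (10),  11]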